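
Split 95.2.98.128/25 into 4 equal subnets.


New prefix = 25 + 2 = 27
Each subnet has 32 addresses
  95.2.98.128/27
  95.2.98.160/27
  95.2.98.192/27
  95.2.98.224/27
Subnets: 95.2.98.128/27, 95.2.98.160/27, 95.2.98.192/27, 95.2.98.224/27


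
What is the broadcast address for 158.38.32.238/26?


Network: 158.38.32.192/26
Host bits = 6
Set all host bits to 1:
Broadcast: 158.38.32.255


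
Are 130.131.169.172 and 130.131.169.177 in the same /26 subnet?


Mask: 255.255.255.192
130.131.169.172 AND mask = 130.131.169.128
130.131.169.177 AND mask = 130.131.169.128
Yes, same subnet (130.131.169.128)


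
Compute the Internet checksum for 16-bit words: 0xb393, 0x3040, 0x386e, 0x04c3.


Sum all words (with carry folding):
+ 0xb393 = 0xb393
+ 0x3040 = 0xe3d3
+ 0x386e = 0x1c42
+ 0x04c3 = 0x2105
One's complement: ~0x2105
Checksum = 0xdefa


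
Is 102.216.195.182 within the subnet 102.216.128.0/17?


Subnet network: 102.216.128.0
Test IP AND mask: 102.216.128.0
Yes, 102.216.195.182 is in 102.216.128.0/17


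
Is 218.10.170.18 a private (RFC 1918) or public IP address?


RFC 1918 private ranges:
  10.0.0.0/8 (10.0.0.0 - 10.255.255.255)
  172.16.0.0/12 (172.16.0.0 - 172.31.255.255)
  192.168.0.0/16 (192.168.0.0 - 192.168.255.255)
Public (not in any RFC 1918 range)


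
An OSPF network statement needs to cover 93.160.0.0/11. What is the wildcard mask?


Subnet mask: 255.224.0.0
Wildcard = 255.255.255.255 - subnet mask
255 - 255 = 0
255 - 224 = 31
255 - 0 = 255
255 - 0 = 255
Wildcard: 0.31.255.255


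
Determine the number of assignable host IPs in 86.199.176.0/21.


Host bits = 32 - 21 = 11
Total addresses = 2^11 = 2048
Usable = total - 2 (network and broadcast)
Usable hosts: 2046


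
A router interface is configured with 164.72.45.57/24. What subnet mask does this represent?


/24 means 24 network bits, 8 host bits
Binary: 11111111111111111111111100000000
Mask: 255.255.255.0


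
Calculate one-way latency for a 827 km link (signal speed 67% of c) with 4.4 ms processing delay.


Speed = 0.67 * 3e5 km/s = 201000 km/s
Propagation delay = 827 / 201000 = 0.0041 s = 4.1144 ms
Processing delay = 4.4 ms
Total one-way latency = 8.5144 ms


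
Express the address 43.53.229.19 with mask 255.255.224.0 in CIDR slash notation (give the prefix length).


Binary: 11111111.11111111.11100000.00000000
Count leading 1s
Prefix: /19


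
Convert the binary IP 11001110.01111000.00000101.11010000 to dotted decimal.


11001110 = 206
01111000 = 120
00000101 = 5
11010000 = 208
IP: 206.120.5.208


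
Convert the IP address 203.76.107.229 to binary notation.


203 = 11001011
76 = 01001100
107 = 01101011
229 = 11100101
Binary: 11001011.01001100.01101011.11100101


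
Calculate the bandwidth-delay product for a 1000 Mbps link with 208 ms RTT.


BDP = bandwidth * RTT
= 1000 Mbps * 208 ms
= 1000 * 1e6 * 208 / 1000 bits
= 208000000 bits
= 26000000 bytes
= 25390.625 KB
BDP = 208000000 bits (26000000 bytes)


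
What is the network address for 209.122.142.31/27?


IP:   11010001.01111010.10001110.00011111
Mask: 11111111.11111111.11111111.11100000
AND operation:
Net:  11010001.01111010.10001110.00000000
Network: 209.122.142.0/27


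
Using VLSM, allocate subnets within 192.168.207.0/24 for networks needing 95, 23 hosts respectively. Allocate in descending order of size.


95 hosts -> /25 (126 usable): 192.168.207.0/25
23 hosts -> /27 (30 usable): 192.168.207.128/27
Allocation: 192.168.207.0/25 (95 hosts, 126 usable); 192.168.207.128/27 (23 hosts, 30 usable)


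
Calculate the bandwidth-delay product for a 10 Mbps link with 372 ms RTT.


BDP = bandwidth * RTT
= 10 Mbps * 372 ms
= 10 * 1e6 * 372 / 1000 bits
= 3720000 bits
= 465000 bytes
= 454.1016 KB
BDP = 3720000 bits (465000 bytes)


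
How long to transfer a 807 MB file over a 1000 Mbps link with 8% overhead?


Effective throughput = 1000 * (1 - 8/100) = 920 Mbps
File size in Mb = 807 * 8 = 6456 Mb
Time = 6456 / 920
Time = 7.0174 seconds


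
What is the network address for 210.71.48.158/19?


IP:   11010010.01000111.00110000.10011110
Mask: 11111111.11111111.11100000.00000000
AND operation:
Net:  11010010.01000111.00100000.00000000
Network: 210.71.32.0/19


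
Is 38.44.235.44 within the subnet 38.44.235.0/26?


Subnet network: 38.44.235.0
Test IP AND mask: 38.44.235.0
Yes, 38.44.235.44 is in 38.44.235.0/26


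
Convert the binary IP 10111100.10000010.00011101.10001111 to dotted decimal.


10111100 = 188
10000010 = 130
00011101 = 29
10001111 = 143
IP: 188.130.29.143


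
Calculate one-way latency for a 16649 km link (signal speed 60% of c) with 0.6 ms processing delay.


Speed = 0.6 * 3e5 km/s = 180000 km/s
Propagation delay = 16649 / 180000 = 0.0925 s = 92.4944 ms
Processing delay = 0.6 ms
Total one-way latency = 93.0944 ms


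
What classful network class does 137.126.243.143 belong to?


First octet: 137
Binary: 10001001
10xxxxxx -> Class B (128-191)
Class B, default mask 255.255.0.0 (/16)


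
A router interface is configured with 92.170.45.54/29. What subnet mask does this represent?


/29 means 29 network bits, 3 host bits
Binary: 11111111111111111111111111111000
Mask: 255.255.255.248


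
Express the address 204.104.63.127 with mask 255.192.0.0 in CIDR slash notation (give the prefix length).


Binary: 11111111.11000000.00000000.00000000
Count leading 1s
Prefix: /10


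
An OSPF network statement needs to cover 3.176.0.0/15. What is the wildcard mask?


Subnet mask: 255.254.0.0
Wildcard = 255.255.255.255 - subnet mask
255 - 255 = 0
255 - 254 = 1
255 - 0 = 255
255 - 0 = 255
Wildcard: 0.1.255.255


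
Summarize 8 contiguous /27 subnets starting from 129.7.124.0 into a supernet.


Original prefix: /27
Number of subnets: 8 = 2^3
New prefix = 27 - 3 = 24
Supernet: 129.7.124.0/24


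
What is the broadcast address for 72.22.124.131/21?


Network: 72.22.120.0/21
Host bits = 11
Set all host bits to 1:
Broadcast: 72.22.127.255


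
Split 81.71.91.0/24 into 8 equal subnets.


New prefix = 24 + 3 = 27
Each subnet has 32 addresses
  81.71.91.0/27
  81.71.91.32/27
  81.71.91.64/27
  81.71.91.96/27
  81.71.91.128/27
  81.71.91.160/27
  81.71.91.192/27
  81.71.91.224/27
Subnets: 81.71.91.0/27, 81.71.91.32/27, 81.71.91.64/27, 81.71.91.96/27, 81.71.91.128/27, 81.71.91.160/27, 81.71.91.192/27, 81.71.91.224/27


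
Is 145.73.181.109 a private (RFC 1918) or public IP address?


RFC 1918 private ranges:
  10.0.0.0/8 (10.0.0.0 - 10.255.255.255)
  172.16.0.0/12 (172.16.0.0 - 172.31.255.255)
  192.168.0.0/16 (192.168.0.0 - 192.168.255.255)
Public (not in any RFC 1918 range)


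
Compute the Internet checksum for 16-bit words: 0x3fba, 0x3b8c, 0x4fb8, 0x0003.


Sum all words (with carry folding):
+ 0x3fba = 0x3fba
+ 0x3b8c = 0x7b46
+ 0x4fb8 = 0xcafe
+ 0x0003 = 0xcb01
One's complement: ~0xcb01
Checksum = 0x34fe


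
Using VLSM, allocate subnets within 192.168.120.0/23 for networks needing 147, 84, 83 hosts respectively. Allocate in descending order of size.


147 hosts -> /24 (254 usable): 192.168.120.0/24
84 hosts -> /25 (126 usable): 192.168.121.0/25
83 hosts -> /25 (126 usable): 192.168.121.128/25
Allocation: 192.168.120.0/24 (147 hosts, 254 usable); 192.168.121.0/25 (84 hosts, 126 usable); 192.168.121.128/25 (83 hosts, 126 usable)


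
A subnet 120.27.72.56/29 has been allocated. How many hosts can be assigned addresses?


Host bits = 32 - 29 = 3
Total addresses = 2^3 = 8
Usable = total - 2 (network and broadcast)
Usable hosts: 6


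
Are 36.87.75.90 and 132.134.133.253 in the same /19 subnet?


Mask: 255.255.224.0
36.87.75.90 AND mask = 36.87.64.0
132.134.133.253 AND mask = 132.134.128.0
No, different subnets (36.87.64.0 vs 132.134.128.0)


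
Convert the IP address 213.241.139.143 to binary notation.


213 = 11010101
241 = 11110001
139 = 10001011
143 = 10001111
Binary: 11010101.11110001.10001011.10001111


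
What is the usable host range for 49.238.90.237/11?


Network: 49.224.0.0
Broadcast: 49.255.255.255
First usable = network + 1
Last usable = broadcast - 1
Range: 49.224.0.1 to 49.255.255.254


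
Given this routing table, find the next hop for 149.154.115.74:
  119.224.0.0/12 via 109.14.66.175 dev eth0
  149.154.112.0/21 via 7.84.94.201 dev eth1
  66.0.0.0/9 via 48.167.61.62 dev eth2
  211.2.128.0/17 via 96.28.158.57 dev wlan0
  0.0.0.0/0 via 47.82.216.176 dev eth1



Longest prefix match for 149.154.115.74:
  /12 119.224.0.0: no
  /21 149.154.112.0: MATCH
  /9 66.0.0.0: no
  /17 211.2.128.0: no
  /0 0.0.0.0: MATCH
Selected: next-hop 7.84.94.201 via eth1 (matched /21)


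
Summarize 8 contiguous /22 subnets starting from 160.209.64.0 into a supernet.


Original prefix: /22
Number of subnets: 8 = 2^3
New prefix = 22 - 3 = 19
Supernet: 160.209.64.0/19


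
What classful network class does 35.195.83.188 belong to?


First octet: 35
Binary: 00100011
0xxxxxxx -> Class A (1-126)
Class A, default mask 255.0.0.0 (/8)


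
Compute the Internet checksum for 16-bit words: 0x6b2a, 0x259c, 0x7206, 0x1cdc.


Sum all words (with carry folding):
+ 0x6b2a = 0x6b2a
+ 0x259c = 0x90c6
+ 0x7206 = 0x02cd
+ 0x1cdc = 0x1fa9
One's complement: ~0x1fa9
Checksum = 0xe056


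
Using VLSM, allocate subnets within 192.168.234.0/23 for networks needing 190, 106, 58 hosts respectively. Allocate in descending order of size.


190 hosts -> /24 (254 usable): 192.168.234.0/24
106 hosts -> /25 (126 usable): 192.168.235.0/25
58 hosts -> /26 (62 usable): 192.168.235.128/26
Allocation: 192.168.234.0/24 (190 hosts, 254 usable); 192.168.235.0/25 (106 hosts, 126 usable); 192.168.235.128/26 (58 hosts, 62 usable)


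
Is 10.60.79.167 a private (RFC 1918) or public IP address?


RFC 1918 private ranges:
  10.0.0.0/8 (10.0.0.0 - 10.255.255.255)
  172.16.0.0/12 (172.16.0.0 - 172.31.255.255)
  192.168.0.0/16 (192.168.0.0 - 192.168.255.255)
Private (in 10.0.0.0/8)


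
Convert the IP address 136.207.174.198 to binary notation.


136 = 10001000
207 = 11001111
174 = 10101110
198 = 11000110
Binary: 10001000.11001111.10101110.11000110


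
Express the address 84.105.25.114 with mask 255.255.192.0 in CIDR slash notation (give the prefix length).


Binary: 11111111.11111111.11000000.00000000
Count leading 1s
Prefix: /18


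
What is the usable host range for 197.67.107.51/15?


Network: 197.66.0.0
Broadcast: 197.67.255.255
First usable = network + 1
Last usable = broadcast - 1
Range: 197.66.0.1 to 197.67.255.254


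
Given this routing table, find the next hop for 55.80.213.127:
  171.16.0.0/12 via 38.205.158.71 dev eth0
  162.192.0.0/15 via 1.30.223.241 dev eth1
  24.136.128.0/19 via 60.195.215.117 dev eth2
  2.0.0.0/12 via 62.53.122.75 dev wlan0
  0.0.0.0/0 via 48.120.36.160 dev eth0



Longest prefix match for 55.80.213.127:
  /12 171.16.0.0: no
  /15 162.192.0.0: no
  /19 24.136.128.0: no
  /12 2.0.0.0: no
  /0 0.0.0.0: MATCH
Selected: next-hop 48.120.36.160 via eth0 (matched /0)


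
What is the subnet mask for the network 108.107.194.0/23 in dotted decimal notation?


/23 means 23 network bits, 9 host bits
Binary: 11111111111111111111111000000000
Mask: 255.255.254.0


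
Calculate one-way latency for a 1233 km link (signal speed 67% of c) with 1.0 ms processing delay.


Speed = 0.67 * 3e5 km/s = 201000 km/s
Propagation delay = 1233 / 201000 = 0.0061 s = 6.1343 ms
Processing delay = 1.0 ms
Total one-way latency = 7.1343 ms


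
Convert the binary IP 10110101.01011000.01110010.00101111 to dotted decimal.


10110101 = 181
01011000 = 88
01110010 = 114
00101111 = 47
IP: 181.88.114.47


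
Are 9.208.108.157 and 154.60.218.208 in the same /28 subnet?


Mask: 255.255.255.240
9.208.108.157 AND mask = 9.208.108.144
154.60.218.208 AND mask = 154.60.218.208
No, different subnets (9.208.108.144 vs 154.60.218.208)


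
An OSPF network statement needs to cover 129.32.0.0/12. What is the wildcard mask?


Subnet mask: 255.240.0.0
Wildcard = 255.255.255.255 - subnet mask
255 - 255 = 0
255 - 240 = 15
255 - 0 = 255
255 - 0 = 255
Wildcard: 0.15.255.255


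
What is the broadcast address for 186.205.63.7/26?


Network: 186.205.63.0/26
Host bits = 6
Set all host bits to 1:
Broadcast: 186.205.63.63


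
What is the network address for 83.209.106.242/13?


IP:   01010011.11010001.01101010.11110010
Mask: 11111111.11111000.00000000.00000000
AND operation:
Net:  01010011.11010000.00000000.00000000
Network: 83.208.0.0/13


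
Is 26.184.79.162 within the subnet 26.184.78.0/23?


Subnet network: 26.184.78.0
Test IP AND mask: 26.184.78.0
Yes, 26.184.79.162 is in 26.184.78.0/23


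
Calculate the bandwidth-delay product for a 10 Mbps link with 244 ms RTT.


BDP = bandwidth * RTT
= 10 Mbps * 244 ms
= 10 * 1e6 * 244 / 1000 bits
= 2440000 bits
= 305000 bytes
= 297.8516 KB
BDP = 2440000 bits (305000 bytes)


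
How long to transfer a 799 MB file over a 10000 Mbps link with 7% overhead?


Effective throughput = 10000 * (1 - 7/100) = 9300 Mbps
File size in Mb = 799 * 8 = 6392 Mb
Time = 6392 / 9300
Time = 0.6873 seconds


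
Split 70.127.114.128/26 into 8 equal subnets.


New prefix = 26 + 3 = 29
Each subnet has 8 addresses
  70.127.114.128/29
  70.127.114.136/29
  70.127.114.144/29
  70.127.114.152/29
  70.127.114.160/29
  70.127.114.168/29
  70.127.114.176/29
  70.127.114.184/29
Subnets: 70.127.114.128/29, 70.127.114.136/29, 70.127.114.144/29, 70.127.114.152/29, 70.127.114.160/29, 70.127.114.168/29, 70.127.114.176/29, 70.127.114.184/29


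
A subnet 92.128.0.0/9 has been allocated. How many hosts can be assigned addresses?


Host bits = 32 - 9 = 23
Total addresses = 2^23 = 8388608
Usable = total - 2 (network and broadcast)
Usable hosts: 8388606


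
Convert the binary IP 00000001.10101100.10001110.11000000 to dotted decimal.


00000001 = 1
10101100 = 172
10001110 = 142
11000000 = 192
IP: 1.172.142.192


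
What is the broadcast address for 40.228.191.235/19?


Network: 40.228.160.0/19
Host bits = 13
Set all host bits to 1:
Broadcast: 40.228.191.255


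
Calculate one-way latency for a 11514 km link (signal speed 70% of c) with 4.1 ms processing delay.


Speed = 0.7 * 3e5 km/s = 210000 km/s
Propagation delay = 11514 / 210000 = 0.0548 s = 54.8286 ms
Processing delay = 4.1 ms
Total one-way latency = 58.9286 ms


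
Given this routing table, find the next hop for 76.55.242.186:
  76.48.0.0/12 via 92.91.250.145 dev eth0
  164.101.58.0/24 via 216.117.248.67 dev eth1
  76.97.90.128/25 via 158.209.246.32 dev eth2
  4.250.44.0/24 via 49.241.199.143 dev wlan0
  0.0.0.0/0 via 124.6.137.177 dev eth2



Longest prefix match for 76.55.242.186:
  /12 76.48.0.0: MATCH
  /24 164.101.58.0: no
  /25 76.97.90.128: no
  /24 4.250.44.0: no
  /0 0.0.0.0: MATCH
Selected: next-hop 92.91.250.145 via eth0 (matched /12)


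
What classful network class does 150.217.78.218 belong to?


First octet: 150
Binary: 10010110
10xxxxxx -> Class B (128-191)
Class B, default mask 255.255.0.0 (/16)


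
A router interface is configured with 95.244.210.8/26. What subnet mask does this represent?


/26 means 26 network bits, 6 host bits
Binary: 11111111111111111111111111000000
Mask: 255.255.255.192


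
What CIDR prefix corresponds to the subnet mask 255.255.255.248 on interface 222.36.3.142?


Binary: 11111111.11111111.11111111.11111000
Count leading 1s
Prefix: /29


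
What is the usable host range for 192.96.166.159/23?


Network: 192.96.166.0
Broadcast: 192.96.167.255
First usable = network + 1
Last usable = broadcast - 1
Range: 192.96.166.1 to 192.96.167.254


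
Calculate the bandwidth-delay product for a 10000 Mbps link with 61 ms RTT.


BDP = bandwidth * RTT
= 10000 Mbps * 61 ms
= 10000 * 1e6 * 61 / 1000 bits
= 610000000 bits
= 76250000 bytes
= 74462.8906 KB
BDP = 610000000 bits (76250000 bytes)


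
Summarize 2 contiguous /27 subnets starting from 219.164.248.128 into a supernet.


Original prefix: /27
Number of subnets: 2 = 2^1
New prefix = 27 - 1 = 26
Supernet: 219.164.248.128/26


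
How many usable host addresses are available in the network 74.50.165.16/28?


Host bits = 32 - 28 = 4
Total addresses = 2^4 = 16
Usable = total - 2 (network and broadcast)
Usable hosts: 14


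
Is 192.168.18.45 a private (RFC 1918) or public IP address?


RFC 1918 private ranges:
  10.0.0.0/8 (10.0.0.0 - 10.255.255.255)
  172.16.0.0/12 (172.16.0.0 - 172.31.255.255)
  192.168.0.0/16 (192.168.0.0 - 192.168.255.255)
Private (in 192.168.0.0/16)


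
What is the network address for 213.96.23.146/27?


IP:   11010101.01100000.00010111.10010010
Mask: 11111111.11111111.11111111.11100000
AND operation:
Net:  11010101.01100000.00010111.10000000
Network: 213.96.23.128/27


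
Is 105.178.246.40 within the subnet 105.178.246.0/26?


Subnet network: 105.178.246.0
Test IP AND mask: 105.178.246.0
Yes, 105.178.246.40 is in 105.178.246.0/26


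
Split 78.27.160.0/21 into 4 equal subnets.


New prefix = 21 + 2 = 23
Each subnet has 512 addresses
  78.27.160.0/23
  78.27.162.0/23
  78.27.164.0/23
  78.27.166.0/23
Subnets: 78.27.160.0/23, 78.27.162.0/23, 78.27.164.0/23, 78.27.166.0/23


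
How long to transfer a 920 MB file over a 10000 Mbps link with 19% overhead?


Effective throughput = 10000 * (1 - 19/100) = 8100.0 Mbps
File size in Mb = 920 * 8 = 7360 Mb
Time = 7360 / 8100.0
Time = 0.9086 seconds


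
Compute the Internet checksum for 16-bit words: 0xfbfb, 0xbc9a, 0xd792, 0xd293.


Sum all words (with carry folding):
+ 0xfbfb = 0xfbfb
+ 0xbc9a = 0xb896
+ 0xd792 = 0x9029
+ 0xd293 = 0x62bd
One's complement: ~0x62bd
Checksum = 0x9d42


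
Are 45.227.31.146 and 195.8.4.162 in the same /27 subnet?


Mask: 255.255.255.224
45.227.31.146 AND mask = 45.227.31.128
195.8.4.162 AND mask = 195.8.4.160
No, different subnets (45.227.31.128 vs 195.8.4.160)


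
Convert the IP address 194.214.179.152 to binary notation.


194 = 11000010
214 = 11010110
179 = 10110011
152 = 10011000
Binary: 11000010.11010110.10110011.10011000


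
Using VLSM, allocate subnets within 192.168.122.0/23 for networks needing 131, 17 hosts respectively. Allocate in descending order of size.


131 hosts -> /24 (254 usable): 192.168.122.0/24
17 hosts -> /27 (30 usable): 192.168.123.0/27
Allocation: 192.168.122.0/24 (131 hosts, 254 usable); 192.168.123.0/27 (17 hosts, 30 usable)


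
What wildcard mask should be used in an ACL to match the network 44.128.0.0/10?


Subnet mask: 255.192.0.0
Wildcard = 255.255.255.255 - subnet mask
255 - 255 = 0
255 - 192 = 63
255 - 0 = 255
255 - 0 = 255
Wildcard: 0.63.255.255


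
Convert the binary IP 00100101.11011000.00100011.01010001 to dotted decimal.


00100101 = 37
11011000 = 216
00100011 = 35
01010001 = 81
IP: 37.216.35.81


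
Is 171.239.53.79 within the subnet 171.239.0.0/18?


Subnet network: 171.239.0.0
Test IP AND mask: 171.239.0.0
Yes, 171.239.53.79 is in 171.239.0.0/18


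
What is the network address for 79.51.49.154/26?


IP:   01001111.00110011.00110001.10011010
Mask: 11111111.11111111.11111111.11000000
AND operation:
Net:  01001111.00110011.00110001.10000000
Network: 79.51.49.128/26


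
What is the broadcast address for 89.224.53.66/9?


Network: 89.128.0.0/9
Host bits = 23
Set all host bits to 1:
Broadcast: 89.255.255.255


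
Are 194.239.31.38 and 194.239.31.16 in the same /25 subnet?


Mask: 255.255.255.128
194.239.31.38 AND mask = 194.239.31.0
194.239.31.16 AND mask = 194.239.31.0
Yes, same subnet (194.239.31.0)


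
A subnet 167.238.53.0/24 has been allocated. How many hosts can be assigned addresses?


Host bits = 32 - 24 = 8
Total addresses = 2^8 = 256
Usable = total - 2 (network and broadcast)
Usable hosts: 254


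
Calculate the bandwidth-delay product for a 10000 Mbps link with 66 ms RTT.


BDP = bandwidth * RTT
= 10000 Mbps * 66 ms
= 10000 * 1e6 * 66 / 1000 bits
= 660000000 bits
= 82500000 bytes
= 80566.4062 KB
BDP = 660000000 bits (82500000 bytes)


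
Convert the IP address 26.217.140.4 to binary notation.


26 = 00011010
217 = 11011001
140 = 10001100
4 = 00000100
Binary: 00011010.11011001.10001100.00000100


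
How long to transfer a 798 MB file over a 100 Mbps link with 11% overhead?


Effective throughput = 100 * (1 - 11/100) = 89 Mbps
File size in Mb = 798 * 8 = 6384 Mb
Time = 6384 / 89
Time = 71.7303 seconds


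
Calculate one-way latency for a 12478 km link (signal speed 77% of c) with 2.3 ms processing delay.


Speed = 0.77 * 3e5 km/s = 231000 km/s
Propagation delay = 12478 / 231000 = 0.054 s = 54.0173 ms
Processing delay = 2.3 ms
Total one-way latency = 56.3173 ms


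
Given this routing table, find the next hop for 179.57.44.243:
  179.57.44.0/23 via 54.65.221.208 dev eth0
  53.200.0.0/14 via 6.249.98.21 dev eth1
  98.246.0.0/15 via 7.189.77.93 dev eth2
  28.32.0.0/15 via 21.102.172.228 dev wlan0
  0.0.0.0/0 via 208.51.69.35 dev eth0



Longest prefix match for 179.57.44.243:
  /23 179.57.44.0: MATCH
  /14 53.200.0.0: no
  /15 98.246.0.0: no
  /15 28.32.0.0: no
  /0 0.0.0.0: MATCH
Selected: next-hop 54.65.221.208 via eth0 (matched /23)


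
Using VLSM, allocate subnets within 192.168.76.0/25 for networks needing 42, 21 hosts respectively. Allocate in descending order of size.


42 hosts -> /26 (62 usable): 192.168.76.0/26
21 hosts -> /27 (30 usable): 192.168.76.64/27
Allocation: 192.168.76.0/26 (42 hosts, 62 usable); 192.168.76.64/27 (21 hosts, 30 usable)


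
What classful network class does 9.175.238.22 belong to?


First octet: 9
Binary: 00001001
0xxxxxxx -> Class A (1-126)
Class A, default mask 255.0.0.0 (/8)


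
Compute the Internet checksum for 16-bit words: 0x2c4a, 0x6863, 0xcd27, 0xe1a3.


Sum all words (with carry folding):
+ 0x2c4a = 0x2c4a
+ 0x6863 = 0x94ad
+ 0xcd27 = 0x61d5
+ 0xe1a3 = 0x4379
One's complement: ~0x4379
Checksum = 0xbc86


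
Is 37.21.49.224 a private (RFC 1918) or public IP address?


RFC 1918 private ranges:
  10.0.0.0/8 (10.0.0.0 - 10.255.255.255)
  172.16.0.0/12 (172.16.0.0 - 172.31.255.255)
  192.168.0.0/16 (192.168.0.0 - 192.168.255.255)
Public (not in any RFC 1918 range)


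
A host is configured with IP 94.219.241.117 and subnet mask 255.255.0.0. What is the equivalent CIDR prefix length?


Binary: 11111111.11111111.00000000.00000000
Count leading 1s
Prefix: /16


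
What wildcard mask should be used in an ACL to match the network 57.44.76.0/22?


Subnet mask: 255.255.252.0
Wildcard = 255.255.255.255 - subnet mask
255 - 255 = 0
255 - 255 = 0
255 - 252 = 3
255 - 0 = 255
Wildcard: 0.0.3.255


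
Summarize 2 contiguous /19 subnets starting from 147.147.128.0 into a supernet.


Original prefix: /19
Number of subnets: 2 = 2^1
New prefix = 19 - 1 = 18
Supernet: 147.147.128.0/18


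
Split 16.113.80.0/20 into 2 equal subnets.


New prefix = 20 + 1 = 21
Each subnet has 2048 addresses
  16.113.80.0/21
  16.113.88.0/21
Subnets: 16.113.80.0/21, 16.113.88.0/21


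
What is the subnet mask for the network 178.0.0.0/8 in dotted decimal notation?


/8 means 8 network bits, 24 host bits
Binary: 11111111000000000000000000000000
Mask: 255.0.0.0


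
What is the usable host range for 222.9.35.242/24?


Network: 222.9.35.0
Broadcast: 222.9.35.255
First usable = network + 1
Last usable = broadcast - 1
Range: 222.9.35.1 to 222.9.35.254


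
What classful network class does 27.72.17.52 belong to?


First octet: 27
Binary: 00011011
0xxxxxxx -> Class A (1-126)
Class A, default mask 255.0.0.0 (/8)


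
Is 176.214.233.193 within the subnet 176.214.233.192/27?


Subnet network: 176.214.233.192
Test IP AND mask: 176.214.233.192
Yes, 176.214.233.193 is in 176.214.233.192/27


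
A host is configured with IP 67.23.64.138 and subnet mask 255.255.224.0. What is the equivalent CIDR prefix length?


Binary: 11111111.11111111.11100000.00000000
Count leading 1s
Prefix: /19


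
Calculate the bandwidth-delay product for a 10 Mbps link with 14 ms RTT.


BDP = bandwidth * RTT
= 10 Mbps * 14 ms
= 10 * 1e6 * 14 / 1000 bits
= 140000 bits
= 17500 bytes
= 17.0898 KB
BDP = 140000 bits (17500 bytes)


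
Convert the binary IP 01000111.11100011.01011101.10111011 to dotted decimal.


01000111 = 71
11100011 = 227
01011101 = 93
10111011 = 187
IP: 71.227.93.187


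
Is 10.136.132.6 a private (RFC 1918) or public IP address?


RFC 1918 private ranges:
  10.0.0.0/8 (10.0.0.0 - 10.255.255.255)
  172.16.0.0/12 (172.16.0.0 - 172.31.255.255)
  192.168.0.0/16 (192.168.0.0 - 192.168.255.255)
Private (in 10.0.0.0/8)


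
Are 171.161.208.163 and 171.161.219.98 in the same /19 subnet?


Mask: 255.255.224.0
171.161.208.163 AND mask = 171.161.192.0
171.161.219.98 AND mask = 171.161.192.0
Yes, same subnet (171.161.192.0)


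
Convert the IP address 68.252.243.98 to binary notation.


68 = 01000100
252 = 11111100
243 = 11110011
98 = 01100010
Binary: 01000100.11111100.11110011.01100010


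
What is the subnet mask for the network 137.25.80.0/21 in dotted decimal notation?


/21 means 21 network bits, 11 host bits
Binary: 11111111111111111111100000000000
Mask: 255.255.248.0


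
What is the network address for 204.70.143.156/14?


IP:   11001100.01000110.10001111.10011100
Mask: 11111111.11111100.00000000.00000000
AND operation:
Net:  11001100.01000100.00000000.00000000
Network: 204.68.0.0/14


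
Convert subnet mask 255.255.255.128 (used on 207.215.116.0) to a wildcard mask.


Subnet mask: 255.255.255.128
Wildcard = 255.255.255.255 - subnet mask
255 - 255 = 0
255 - 255 = 0
255 - 255 = 0
255 - 128 = 127
Wildcard: 0.0.0.127


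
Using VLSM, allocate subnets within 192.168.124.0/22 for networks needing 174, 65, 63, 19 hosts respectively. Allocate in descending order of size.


174 hosts -> /24 (254 usable): 192.168.124.0/24
65 hosts -> /25 (126 usable): 192.168.125.0/25
63 hosts -> /25 (126 usable): 192.168.125.128/25
19 hosts -> /27 (30 usable): 192.168.126.0/27
Allocation: 192.168.124.0/24 (174 hosts, 254 usable); 192.168.125.0/25 (65 hosts, 126 usable); 192.168.125.128/25 (63 hosts, 126 usable); 192.168.126.0/27 (19 hosts, 30 usable)


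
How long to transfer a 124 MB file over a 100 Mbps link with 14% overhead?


Effective throughput = 100 * (1 - 14/100) = 86 Mbps
File size in Mb = 124 * 8 = 992 Mb
Time = 992 / 86
Time = 11.5349 seconds


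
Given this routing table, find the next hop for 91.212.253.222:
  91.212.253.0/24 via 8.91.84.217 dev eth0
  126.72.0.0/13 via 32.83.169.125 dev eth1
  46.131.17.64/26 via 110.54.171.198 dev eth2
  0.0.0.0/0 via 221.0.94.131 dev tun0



Longest prefix match for 91.212.253.222:
  /24 91.212.253.0: MATCH
  /13 126.72.0.0: no
  /26 46.131.17.64: no
  /0 0.0.0.0: MATCH
Selected: next-hop 8.91.84.217 via eth0 (matched /24)


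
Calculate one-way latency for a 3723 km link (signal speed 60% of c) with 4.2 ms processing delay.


Speed = 0.6 * 3e5 km/s = 180000 km/s
Propagation delay = 3723 / 180000 = 0.0207 s = 20.6833 ms
Processing delay = 4.2 ms
Total one-way latency = 24.8833 ms


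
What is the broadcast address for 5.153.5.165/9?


Network: 5.128.0.0/9
Host bits = 23
Set all host bits to 1:
Broadcast: 5.255.255.255


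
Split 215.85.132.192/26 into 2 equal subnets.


New prefix = 26 + 1 = 27
Each subnet has 32 addresses
  215.85.132.192/27
  215.85.132.224/27
Subnets: 215.85.132.192/27, 215.85.132.224/27


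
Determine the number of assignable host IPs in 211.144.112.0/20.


Host bits = 32 - 20 = 12
Total addresses = 2^12 = 4096
Usable = total - 2 (network and broadcast)
Usable hosts: 4094


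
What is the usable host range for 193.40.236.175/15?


Network: 193.40.0.0
Broadcast: 193.41.255.255
First usable = network + 1
Last usable = broadcast - 1
Range: 193.40.0.1 to 193.41.255.254


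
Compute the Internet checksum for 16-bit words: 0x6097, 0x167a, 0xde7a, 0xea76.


Sum all words (with carry folding):
+ 0x6097 = 0x6097
+ 0x167a = 0x7711
+ 0xde7a = 0x558c
+ 0xea76 = 0x4003
One's complement: ~0x4003
Checksum = 0xbffc


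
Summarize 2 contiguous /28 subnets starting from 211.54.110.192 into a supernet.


Original prefix: /28
Number of subnets: 2 = 2^1
New prefix = 28 - 1 = 27
Supernet: 211.54.110.192/27


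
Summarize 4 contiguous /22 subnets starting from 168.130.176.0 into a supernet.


Original prefix: /22
Number of subnets: 4 = 2^2
New prefix = 22 - 2 = 20
Supernet: 168.130.176.0/20


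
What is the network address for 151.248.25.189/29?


IP:   10010111.11111000.00011001.10111101
Mask: 11111111.11111111.11111111.11111000
AND operation:
Net:  10010111.11111000.00011001.10111000
Network: 151.248.25.184/29


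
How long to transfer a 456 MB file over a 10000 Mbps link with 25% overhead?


Effective throughput = 10000 * (1 - 25/100) = 7500 Mbps
File size in Mb = 456 * 8 = 3648 Mb
Time = 3648 / 7500
Time = 0.4864 seconds


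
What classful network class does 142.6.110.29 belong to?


First octet: 142
Binary: 10001110
10xxxxxx -> Class B (128-191)
Class B, default mask 255.255.0.0 (/16)


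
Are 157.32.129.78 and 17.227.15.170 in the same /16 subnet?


Mask: 255.255.0.0
157.32.129.78 AND mask = 157.32.0.0
17.227.15.170 AND mask = 17.227.0.0
No, different subnets (157.32.0.0 vs 17.227.0.0)


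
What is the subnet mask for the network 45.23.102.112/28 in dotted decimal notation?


/28 means 28 network bits, 4 host bits
Binary: 11111111111111111111111111110000
Mask: 255.255.255.240


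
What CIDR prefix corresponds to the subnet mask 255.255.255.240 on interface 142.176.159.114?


Binary: 11111111.11111111.11111111.11110000
Count leading 1s
Prefix: /28


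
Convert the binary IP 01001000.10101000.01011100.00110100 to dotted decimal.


01001000 = 72
10101000 = 168
01011100 = 92
00110100 = 52
IP: 72.168.92.52


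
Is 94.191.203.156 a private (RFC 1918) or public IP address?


RFC 1918 private ranges:
  10.0.0.0/8 (10.0.0.0 - 10.255.255.255)
  172.16.0.0/12 (172.16.0.0 - 172.31.255.255)
  192.168.0.0/16 (192.168.0.0 - 192.168.255.255)
Public (not in any RFC 1918 range)


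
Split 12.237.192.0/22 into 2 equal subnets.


New prefix = 22 + 1 = 23
Each subnet has 512 addresses
  12.237.192.0/23
  12.237.194.0/23
Subnets: 12.237.192.0/23, 12.237.194.0/23


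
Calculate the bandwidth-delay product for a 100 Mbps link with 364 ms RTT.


BDP = bandwidth * RTT
= 100 Mbps * 364 ms
= 100 * 1e6 * 364 / 1000 bits
= 36400000 bits
= 4550000 bytes
= 4443.3594 KB
BDP = 36400000 bits (4550000 bytes)


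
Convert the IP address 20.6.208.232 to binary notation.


20 = 00010100
6 = 00000110
208 = 11010000
232 = 11101000
Binary: 00010100.00000110.11010000.11101000


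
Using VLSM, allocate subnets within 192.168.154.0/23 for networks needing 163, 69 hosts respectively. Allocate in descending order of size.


163 hosts -> /24 (254 usable): 192.168.154.0/24
69 hosts -> /25 (126 usable): 192.168.155.0/25
Allocation: 192.168.154.0/24 (163 hosts, 254 usable); 192.168.155.0/25 (69 hosts, 126 usable)


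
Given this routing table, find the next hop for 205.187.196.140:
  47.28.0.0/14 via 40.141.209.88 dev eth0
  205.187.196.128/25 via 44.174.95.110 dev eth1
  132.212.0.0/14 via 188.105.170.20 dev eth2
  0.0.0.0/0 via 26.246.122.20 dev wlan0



Longest prefix match for 205.187.196.140:
  /14 47.28.0.0: no
  /25 205.187.196.128: MATCH
  /14 132.212.0.0: no
  /0 0.0.0.0: MATCH
Selected: next-hop 44.174.95.110 via eth1 (matched /25)


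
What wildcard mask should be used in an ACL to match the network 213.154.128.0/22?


Subnet mask: 255.255.252.0
Wildcard = 255.255.255.255 - subnet mask
255 - 255 = 0
255 - 255 = 0
255 - 252 = 3
255 - 0 = 255
Wildcard: 0.0.3.255


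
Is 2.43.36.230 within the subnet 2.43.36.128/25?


Subnet network: 2.43.36.128
Test IP AND mask: 2.43.36.128
Yes, 2.43.36.230 is in 2.43.36.128/25


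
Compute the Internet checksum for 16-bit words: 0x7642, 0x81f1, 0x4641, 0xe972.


Sum all words (with carry folding):
+ 0x7642 = 0x7642
+ 0x81f1 = 0xf833
+ 0x4641 = 0x3e75
+ 0xe972 = 0x27e8
One's complement: ~0x27e8
Checksum = 0xd817


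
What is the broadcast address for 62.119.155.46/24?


Network: 62.119.155.0/24
Host bits = 8
Set all host bits to 1:
Broadcast: 62.119.155.255


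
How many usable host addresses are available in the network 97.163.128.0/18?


Host bits = 32 - 18 = 14
Total addresses = 2^14 = 16384
Usable = total - 2 (network and broadcast)
Usable hosts: 16382


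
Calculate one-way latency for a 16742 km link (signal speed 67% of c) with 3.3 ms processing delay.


Speed = 0.67 * 3e5 km/s = 201000 km/s
Propagation delay = 16742 / 201000 = 0.0833 s = 83.2935 ms
Processing delay = 3.3 ms
Total one-way latency = 86.5935 ms


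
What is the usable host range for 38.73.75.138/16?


Network: 38.73.0.0
Broadcast: 38.73.255.255
First usable = network + 1
Last usable = broadcast - 1
Range: 38.73.0.1 to 38.73.255.254


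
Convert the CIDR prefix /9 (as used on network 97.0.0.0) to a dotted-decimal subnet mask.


/9 means 9 network bits, 23 host bits
Binary: 11111111100000000000000000000000
Mask: 255.128.0.0


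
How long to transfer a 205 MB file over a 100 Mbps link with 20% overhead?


Effective throughput = 100 * (1 - 20/100) = 80 Mbps
File size in Mb = 205 * 8 = 1640 Mb
Time = 1640 / 80
Time = 20.5 seconds


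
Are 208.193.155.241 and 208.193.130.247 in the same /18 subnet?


Mask: 255.255.192.0
208.193.155.241 AND mask = 208.193.128.0
208.193.130.247 AND mask = 208.193.128.0
Yes, same subnet (208.193.128.0)


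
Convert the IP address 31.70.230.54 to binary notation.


31 = 00011111
70 = 01000110
230 = 11100110
54 = 00110110
Binary: 00011111.01000110.11100110.00110110


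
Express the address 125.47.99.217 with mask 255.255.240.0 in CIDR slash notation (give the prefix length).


Binary: 11111111.11111111.11110000.00000000
Count leading 1s
Prefix: /20


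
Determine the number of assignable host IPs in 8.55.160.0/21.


Host bits = 32 - 21 = 11
Total addresses = 2^11 = 2048
Usable = total - 2 (network and broadcast)
Usable hosts: 2046


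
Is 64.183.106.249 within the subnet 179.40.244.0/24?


Subnet network: 179.40.244.0
Test IP AND mask: 64.183.106.0
No, 64.183.106.249 is not in 179.40.244.0/24


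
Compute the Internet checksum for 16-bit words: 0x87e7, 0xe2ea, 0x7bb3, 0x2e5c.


Sum all words (with carry folding):
+ 0x87e7 = 0x87e7
+ 0xe2ea = 0x6ad2
+ 0x7bb3 = 0xe685
+ 0x2e5c = 0x14e2
One's complement: ~0x14e2
Checksum = 0xeb1d


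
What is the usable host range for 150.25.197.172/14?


Network: 150.24.0.0
Broadcast: 150.27.255.255
First usable = network + 1
Last usable = broadcast - 1
Range: 150.24.0.1 to 150.27.255.254


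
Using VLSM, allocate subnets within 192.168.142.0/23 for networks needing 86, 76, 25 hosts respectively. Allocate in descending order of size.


86 hosts -> /25 (126 usable): 192.168.142.0/25
76 hosts -> /25 (126 usable): 192.168.142.128/25
25 hosts -> /27 (30 usable): 192.168.143.0/27
Allocation: 192.168.142.0/25 (86 hosts, 126 usable); 192.168.142.128/25 (76 hosts, 126 usable); 192.168.143.0/27 (25 hosts, 30 usable)


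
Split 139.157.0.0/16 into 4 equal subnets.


New prefix = 16 + 2 = 18
Each subnet has 16384 addresses
  139.157.0.0/18
  139.157.64.0/18
  139.157.128.0/18
  139.157.192.0/18
Subnets: 139.157.0.0/18, 139.157.64.0/18, 139.157.128.0/18, 139.157.192.0/18


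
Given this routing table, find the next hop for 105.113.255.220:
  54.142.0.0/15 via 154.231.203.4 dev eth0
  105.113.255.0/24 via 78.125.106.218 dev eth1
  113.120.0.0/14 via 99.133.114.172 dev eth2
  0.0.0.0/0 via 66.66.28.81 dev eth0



Longest prefix match for 105.113.255.220:
  /15 54.142.0.0: no
  /24 105.113.255.0: MATCH
  /14 113.120.0.0: no
  /0 0.0.0.0: MATCH
Selected: next-hop 78.125.106.218 via eth1 (matched /24)


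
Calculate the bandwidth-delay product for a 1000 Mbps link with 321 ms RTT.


BDP = bandwidth * RTT
= 1000 Mbps * 321 ms
= 1000 * 1e6 * 321 / 1000 bits
= 321000000 bits
= 40125000 bytes
= 39184.5703 KB
BDP = 321000000 bits (40125000 bytes)


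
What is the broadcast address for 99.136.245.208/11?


Network: 99.128.0.0/11
Host bits = 21
Set all host bits to 1:
Broadcast: 99.159.255.255


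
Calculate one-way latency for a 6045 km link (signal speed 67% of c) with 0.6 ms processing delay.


Speed = 0.67 * 3e5 km/s = 201000 km/s
Propagation delay = 6045 / 201000 = 0.0301 s = 30.0746 ms
Processing delay = 0.6 ms
Total one-way latency = 30.6746 ms


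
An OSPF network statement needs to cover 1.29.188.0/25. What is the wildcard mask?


Subnet mask: 255.255.255.128
Wildcard = 255.255.255.255 - subnet mask
255 - 255 = 0
255 - 255 = 0
255 - 255 = 0
255 - 128 = 127
Wildcard: 0.0.0.127


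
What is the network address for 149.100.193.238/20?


IP:   10010101.01100100.11000001.11101110
Mask: 11111111.11111111.11110000.00000000
AND operation:
Net:  10010101.01100100.11000000.00000000
Network: 149.100.192.0/20


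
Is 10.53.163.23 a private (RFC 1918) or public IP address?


RFC 1918 private ranges:
  10.0.0.0/8 (10.0.0.0 - 10.255.255.255)
  172.16.0.0/12 (172.16.0.0 - 172.31.255.255)
  192.168.0.0/16 (192.168.0.0 - 192.168.255.255)
Private (in 10.0.0.0/8)


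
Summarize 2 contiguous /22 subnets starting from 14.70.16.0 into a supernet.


Original prefix: /22
Number of subnets: 2 = 2^1
New prefix = 22 - 1 = 21
Supernet: 14.70.16.0/21


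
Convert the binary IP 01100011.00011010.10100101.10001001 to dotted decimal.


01100011 = 99
00011010 = 26
10100101 = 165
10001001 = 137
IP: 99.26.165.137


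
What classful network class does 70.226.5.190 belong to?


First octet: 70
Binary: 01000110
0xxxxxxx -> Class A (1-126)
Class A, default mask 255.0.0.0 (/8)


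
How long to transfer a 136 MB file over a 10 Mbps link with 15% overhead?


Effective throughput = 10 * (1 - 15/100) = 8.5 Mbps
File size in Mb = 136 * 8 = 1088 Mb
Time = 1088 / 8.5
Time = 128 seconds


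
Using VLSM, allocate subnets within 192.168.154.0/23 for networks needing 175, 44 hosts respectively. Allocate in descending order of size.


175 hosts -> /24 (254 usable): 192.168.154.0/24
44 hosts -> /26 (62 usable): 192.168.155.0/26
Allocation: 192.168.154.0/24 (175 hosts, 254 usable); 192.168.155.0/26 (44 hosts, 62 usable)


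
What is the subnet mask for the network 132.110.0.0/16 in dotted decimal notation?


/16 means 16 network bits, 16 host bits
Binary: 11111111111111110000000000000000
Mask: 255.255.0.0


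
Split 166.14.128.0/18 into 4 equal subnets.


New prefix = 18 + 2 = 20
Each subnet has 4096 addresses
  166.14.128.0/20
  166.14.144.0/20
  166.14.160.0/20
  166.14.176.0/20
Subnets: 166.14.128.0/20, 166.14.144.0/20, 166.14.160.0/20, 166.14.176.0/20


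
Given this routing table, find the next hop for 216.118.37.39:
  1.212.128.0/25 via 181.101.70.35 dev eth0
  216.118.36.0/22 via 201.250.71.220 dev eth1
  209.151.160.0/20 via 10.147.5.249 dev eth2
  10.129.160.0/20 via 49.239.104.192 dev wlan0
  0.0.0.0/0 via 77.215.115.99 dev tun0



Longest prefix match for 216.118.37.39:
  /25 1.212.128.0: no
  /22 216.118.36.0: MATCH
  /20 209.151.160.0: no
  /20 10.129.160.0: no
  /0 0.0.0.0: MATCH
Selected: next-hop 201.250.71.220 via eth1 (matched /22)


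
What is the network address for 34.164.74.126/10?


IP:   00100010.10100100.01001010.01111110
Mask: 11111111.11000000.00000000.00000000
AND operation:
Net:  00100010.10000000.00000000.00000000
Network: 34.128.0.0/10


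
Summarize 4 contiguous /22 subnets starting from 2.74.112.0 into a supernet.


Original prefix: /22
Number of subnets: 4 = 2^2
New prefix = 22 - 2 = 20
Supernet: 2.74.112.0/20


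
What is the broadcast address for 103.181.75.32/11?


Network: 103.160.0.0/11
Host bits = 21
Set all host bits to 1:
Broadcast: 103.191.255.255
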